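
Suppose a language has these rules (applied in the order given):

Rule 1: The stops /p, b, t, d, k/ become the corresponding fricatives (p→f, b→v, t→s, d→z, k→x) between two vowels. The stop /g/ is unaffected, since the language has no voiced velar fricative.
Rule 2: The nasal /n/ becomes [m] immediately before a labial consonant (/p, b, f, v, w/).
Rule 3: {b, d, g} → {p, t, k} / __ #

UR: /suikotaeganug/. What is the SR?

Rule 1 (intervocalic spirantization): /k/ is a stop between vowels /i/ and /o/, so it spirantizes to the fricative [x]. /t/ is a stop between vowels /o/ and /a/, so it spirantizes to the fricative [s]. /suikotaeganug/ → suixosaeganug.
Rule 2 (nasal place assimilation): no segment meets the environment; /suixosaeganug/ is unchanged.
Rule 3 (final devoicing): /g/ is a voiced stop in word-final position, so it devoices to [k]. /suixosaeganug/ → suixosaeganuk.

suixosaeganuk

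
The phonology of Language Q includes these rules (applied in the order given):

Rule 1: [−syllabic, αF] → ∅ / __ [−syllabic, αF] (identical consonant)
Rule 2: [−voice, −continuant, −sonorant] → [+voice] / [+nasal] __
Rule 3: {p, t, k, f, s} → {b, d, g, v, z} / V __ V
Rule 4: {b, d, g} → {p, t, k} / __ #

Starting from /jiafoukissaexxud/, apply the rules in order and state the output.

jiavougizaexut

Rule 1 (degemination): /ss/ is a geminate; the first /s/ deletes. /xx/ is a geminate; the first /x/ deletes. /jiafoukissaexxud/ → jiafoukisaexud.
Rule 2 (post-nasal voicing): no segment meets the environment; /jiafoukisaexud/ is unchanged.
Rule 3 (intervocalic voicing): /f/ is a voiceless obstruent between vowels /a/ and /o/, so it voices to [v]. /k/ is a voiceless obstruent between vowels /u/ and /i/, so it voices to [g]. /s/ is a voiceless obstruent between vowels /i/ and /a/, so it voices to [z]. /jiafoukisaexud/ → jiavougizaexud.
Rule 4 (final devoicing): /d/ is a voiced stop in word-final position, so it devoices to [t]. /jiavougizaexud/ → jiavougizaexut.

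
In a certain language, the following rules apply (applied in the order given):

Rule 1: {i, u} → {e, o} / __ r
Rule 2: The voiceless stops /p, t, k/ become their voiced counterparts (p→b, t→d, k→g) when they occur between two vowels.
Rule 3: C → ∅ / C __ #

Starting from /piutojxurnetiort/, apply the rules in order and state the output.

Rule 1 (pre-rhotic lowering): /u/ is a high vowel immediately before /r/, so it lowers to [o]. /piutojxurnetiort/ → piutojxornetiort.
Rule 2 (intervocalic voicing): /t/ is a voiceless stop between vowels /u/ and /o/, so it voices to [d]. /t/ is a voiceless stop between vowels /e/ and /i/, so it voices to [d]. /piutojxornetiort/ → piudojxornediort.
Rule 3 (final cluster simplification): /t/ is the second consonant of a word-final cluster /rt/, so it deletes. /piudojxornediort/ → piudojxornedior.

piudojxornedior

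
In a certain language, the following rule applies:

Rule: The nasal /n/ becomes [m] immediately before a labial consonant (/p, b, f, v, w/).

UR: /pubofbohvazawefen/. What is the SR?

pubofbohvazawefen

No segment of /pubofbohvazawefen/ meets the structural description of the rule, so the form surfaces unchanged.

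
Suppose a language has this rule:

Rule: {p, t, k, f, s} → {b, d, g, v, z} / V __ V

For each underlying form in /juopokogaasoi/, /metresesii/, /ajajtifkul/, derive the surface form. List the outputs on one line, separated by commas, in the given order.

juobogogaazoi, metrezezii, ajajtifkul

/juopokogaasoi/: /p/ is a voiceless obstruent between vowels /o/ and /o/, so it voices to [b]. /k/ is a voiceless obstruent between vowels /o/ and /o/, so it voices to [g]. /s/ is a voiceless obstruent between vowels /a/ and /o/, so it voices to [z]. → [juobogogaazoi].
/metresesii/: /s/ is a voiceless obstruent between vowels /e/ and /e/, so it voices to [z]. /s/ is a voiceless obstruent between vowels /e/ and /i/, so it voices to [z]. → [metrezezii].
/ajajtifkul/: the rule's environment is not met; surfaces unchanged as [ajajtifkul].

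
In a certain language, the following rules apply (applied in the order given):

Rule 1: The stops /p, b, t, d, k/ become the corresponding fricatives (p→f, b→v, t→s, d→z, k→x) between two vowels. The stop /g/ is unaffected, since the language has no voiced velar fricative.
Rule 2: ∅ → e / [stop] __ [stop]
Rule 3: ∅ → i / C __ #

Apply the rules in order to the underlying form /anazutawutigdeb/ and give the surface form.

Rule 1 (intervocalic spirantization): /t/ is a stop between vowels /u/ and /a/, so it spirantizes to the fricative [s]. /t/ is a stop between vowels /u/ and /i/, so it spirantizes to the fricative [s]. /anazutawutigdeb/ → anazusawusigdeb.
Rule 2 (stop-cluster e-epenthesis): /g/ and /d/ form a stop–stop cluster, so [e] is inserted between them. /anazusawusigdeb/ → anazusawusigedeb.
Rule 3 (final i-epenthesis): the form ends in the consonant /b/, so [i] is inserted word-finally. /anazusawusigedeb/ → anazusawusigedebi.

anazusawusigedebi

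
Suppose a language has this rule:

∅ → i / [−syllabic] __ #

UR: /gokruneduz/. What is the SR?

gokruneduzi

the form ends in the consonant /z/, so [i] is inserted word-finally.
Surface form: [gokruneduzi].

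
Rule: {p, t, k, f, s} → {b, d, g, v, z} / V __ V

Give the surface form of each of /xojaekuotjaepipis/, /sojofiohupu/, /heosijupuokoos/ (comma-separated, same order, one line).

/xojaekuotjaepipis/: /k/ is a voiceless obstruent between vowels /e/ and /u/, so it voices to [g]. /p/ is a voiceless obstruent between vowels /e/ and /i/, so it voices to [b]. /p/ is a voiceless obstruent between vowels /i/ and /i/, so it voices to [b]. → [xojaeguotjaebibis].
/sojofiohupu/: /f/ is a voiceless obstruent between vowels /o/ and /i/, so it voices to [v]. /p/ is a voiceless obstruent between vowels /u/ and /u/, so it voices to [b]. → [sojoviohubu].
/heosijupuokoos/: /s/ is a voiceless obstruent between vowels /o/ and /i/, so it voices to [z]. /p/ is a voiceless obstruent between vowels /u/ and /u/, so it voices to [b]. /k/ is a voiceless obstruent between vowels /o/ and /o/, so it voices to [g]. → [heozijubuogoos].

xojaeguotjaebibis, sojoviohubu, heozijubuogoos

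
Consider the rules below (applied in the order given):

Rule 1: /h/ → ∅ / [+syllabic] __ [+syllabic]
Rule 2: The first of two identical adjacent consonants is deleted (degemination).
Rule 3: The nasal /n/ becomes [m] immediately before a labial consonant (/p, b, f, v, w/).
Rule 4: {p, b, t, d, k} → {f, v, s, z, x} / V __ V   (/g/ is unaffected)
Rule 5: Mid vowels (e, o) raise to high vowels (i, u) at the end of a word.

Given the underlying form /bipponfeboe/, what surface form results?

bifomfevoi

Rule 1 (intervocalic h-deletion): no segment meets the environment; /bipponfeboe/ is unchanged.
Rule 2 (degemination): /pp/ is a geminate; the first /p/ deletes. /bipponfeboe/ → biponfeboe.
Rule 3 (nasal place assimilation): /n/ precedes the labial consonant /f/, so it assimilates in place to [m]. /biponfeboe/ → bipomfeboe.
Rule 4 (intervocalic spirantization): /p/ is a stop between vowels /i/ and /o/, so it spirantizes to the fricative [f]. /b/ is a stop between vowels /e/ and /o/, so it spirantizes to the fricative [v]. /bipomfeboe/ → bifomfevoe.
Rule 5 (final vowel raising): /e/ is a mid vowel in word-final position, so it raises to [i]. /bifomfevoe/ → bifomfevoi.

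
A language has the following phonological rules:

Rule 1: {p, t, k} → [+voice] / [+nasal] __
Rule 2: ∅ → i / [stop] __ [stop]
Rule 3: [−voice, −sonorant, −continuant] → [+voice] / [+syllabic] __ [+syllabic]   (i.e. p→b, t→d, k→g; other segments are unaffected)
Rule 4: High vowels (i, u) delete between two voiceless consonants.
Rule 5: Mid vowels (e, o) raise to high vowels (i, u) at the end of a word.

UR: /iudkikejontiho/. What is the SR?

iudigigejondihu

Rule 1 (post-nasal voicing): /t/ is a voiceless stop immediately after the nasal /n/, so it voices to [d]. /iudkikejontiho/ → iudkikejondiho.
Rule 2 (stop-cluster i-epenthesis): /d/ and /k/ form a stop–stop cluster, so [i] is inserted between them. /iudkikejondiho/ → iudikikejondiho.
Rule 3 (intervocalic voicing): /k/ is a voiceless stop between vowels /i/ and /i/, so it voices to [g]. /k/ is a voiceless stop between vowels /i/ and /e/, so it voices to [g]. /iudikikejondiho/ → iudigigejondiho.
Rule 4 (high vowel syncope): no segment meets the environment; /iudigigejondiho/ is unchanged.
Rule 5 (final vowel raising): /o/ is a mid vowel in word-final position, so it raises to [u]. /iudigigejondiho/ → iudigigejondihu.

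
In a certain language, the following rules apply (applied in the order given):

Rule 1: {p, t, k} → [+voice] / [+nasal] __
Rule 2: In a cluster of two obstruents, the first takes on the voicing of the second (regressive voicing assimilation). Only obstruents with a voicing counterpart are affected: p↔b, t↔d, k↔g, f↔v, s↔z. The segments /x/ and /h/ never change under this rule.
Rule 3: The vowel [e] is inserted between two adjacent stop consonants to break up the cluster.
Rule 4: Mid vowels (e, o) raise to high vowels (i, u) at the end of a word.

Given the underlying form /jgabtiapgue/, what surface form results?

Rule 1 (post-nasal voicing): no segment meets the environment; /jgabtiapgue/ is unchanged.
Rule 2 (regressive voicing assimilation): /b/ precedes the voiceless obstruent /t/, so it devoices to [p] by assimilation. /p/ precedes the voiced obstruent /g/, so it voices to [b] by assimilation. /jgabtiapgue/ → jgaptiabgue.
Rule 3 (stop-cluster e-epenthesis): /p/ and /t/ form a stop–stop cluster, so [e] is inserted between them. /b/ and /g/ form a stop–stop cluster, so [e] is inserted between them. /jgaptiabgue/ → jgapetiabegue.
Rule 4 (final vowel raising): /e/ is a mid vowel in word-final position, so it raises to [i]. /jgapetiabegue/ → jgapetiabegui.

jgapetiabegui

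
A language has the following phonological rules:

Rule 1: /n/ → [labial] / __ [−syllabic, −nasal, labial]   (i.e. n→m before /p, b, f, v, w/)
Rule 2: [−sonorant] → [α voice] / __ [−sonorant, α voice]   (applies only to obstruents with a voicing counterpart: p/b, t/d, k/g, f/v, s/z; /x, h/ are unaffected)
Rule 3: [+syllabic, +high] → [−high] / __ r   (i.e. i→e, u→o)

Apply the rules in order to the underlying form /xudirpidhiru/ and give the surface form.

Rule 1 (nasal place assimilation): no segment meets the environment; /xudirpidhiru/ is unchanged.
Rule 2 (regressive voicing assimilation): /d/ precedes the voiceless obstruent /h/, so it devoices to [t] by assimilation. /xudirpidhiru/ → xudirpithiru.
Rule 3 (pre-rhotic lowering): /i/ is a high vowel immediately before /r/, so it lowers to [e]. /i/ is a high vowel immediately before /r/, so it lowers to [e]. /xudirpithiru/ → xuderpitheru.

xuderpitheru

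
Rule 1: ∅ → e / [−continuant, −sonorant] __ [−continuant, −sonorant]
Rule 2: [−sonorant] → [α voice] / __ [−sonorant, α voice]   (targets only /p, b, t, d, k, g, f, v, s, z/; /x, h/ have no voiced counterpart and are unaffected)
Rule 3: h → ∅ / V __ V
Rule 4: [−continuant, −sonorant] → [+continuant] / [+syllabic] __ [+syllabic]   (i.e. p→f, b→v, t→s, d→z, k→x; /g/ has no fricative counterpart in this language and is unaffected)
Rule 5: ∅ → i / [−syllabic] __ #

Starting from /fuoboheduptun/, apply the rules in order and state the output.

fuovoezufesuni

Rule 1 (stop-cluster e-epenthesis): /p/ and /t/ form a stop–stop cluster, so [e] is inserted between them. /fuoboheduptun/ → fuobohedupetun.
Rule 2 (regressive voicing assimilation): no segment meets the environment; /fuobohedupetun/ is unchanged.
Rule 3 (intervocalic h-deletion): /h/ occurs between vowels /o/ and /e/, so it deletes. /fuobohedupetun/ → fuoboedupetun.
Rule 4 (intervocalic spirantization): /b/ is a stop between vowels /o/ and /o/, so it spirantizes to the fricative [v]. /d/ is a stop between vowels /e/ and /u/, so it spirantizes to the fricative [z]. /p/ is a stop between vowels /u/ and /e/, so it spirantizes to the fricative [f]. /t/ is a stop between vowels /e/ and /u/, so it spirantizes to the fricative [s]. /fuoboedupetun/ → fuovoezufesun.
Rule 5 (final i-epenthesis): the form ends in the consonant /n/, so [i] is inserted word-finally. /fuovoezufesun/ → fuovoezufesuni.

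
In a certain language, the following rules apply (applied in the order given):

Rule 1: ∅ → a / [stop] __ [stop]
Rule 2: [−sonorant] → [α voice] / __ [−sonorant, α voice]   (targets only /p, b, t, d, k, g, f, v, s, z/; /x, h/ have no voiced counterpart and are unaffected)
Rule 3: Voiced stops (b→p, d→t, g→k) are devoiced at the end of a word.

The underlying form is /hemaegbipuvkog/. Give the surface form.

Rule 1 (stop-cluster a-epenthesis): /g/ and /b/ form a stop–stop cluster, so [a] is inserted between them. /hemaegbipuvkog/ → hemaegabipuvkog.
Rule 2 (regressive voicing assimilation): /v/ precedes the voiceless obstruent /k/, so it devoices to [f] by assimilation. /hemaegabipuvkog/ → hemaegabipufkog.
Rule 3 (final devoicing): /g/ is a voiced stop in word-final position, so it devoices to [k]. /hemaegabipufkog/ → hemaegabipufkok.

hemaegabipufkok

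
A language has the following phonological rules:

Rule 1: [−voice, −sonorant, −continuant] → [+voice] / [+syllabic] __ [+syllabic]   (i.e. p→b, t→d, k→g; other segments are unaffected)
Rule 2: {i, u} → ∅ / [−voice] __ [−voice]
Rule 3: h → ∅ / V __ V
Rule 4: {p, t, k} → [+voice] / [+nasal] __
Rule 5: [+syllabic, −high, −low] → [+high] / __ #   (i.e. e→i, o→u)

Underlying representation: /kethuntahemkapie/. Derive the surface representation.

Rule 1 (intervocalic voicing): /p/ is a voiceless stop between vowels /a/ and /i/, so it voices to [b]. /kethuntahemkapie/ → kethuntahemkabie.
Rule 2 (high vowel syncope): no segment meets the environment; /kethuntahemkabie/ is unchanged.
Rule 3 (intervocalic h-deletion): /h/ occurs between vowels /a/ and /e/, so it deletes. /kethuntahemkabie/ → kethuntaemkabie.
Rule 4 (post-nasal voicing): /t/ is a voiceless stop immediately after the nasal /n/, so it voices to [d]. /k/ is a voiceless stop immediately after the nasal /m/, so it voices to [g]. /kethuntaemkabie/ → kethundaemgabie.
Rule 5 (final vowel raising): /e/ is a mid vowel in word-final position, so it raises to [i]. /kethundaemgabie/ → kethundaemgabii.

kethundaemgabii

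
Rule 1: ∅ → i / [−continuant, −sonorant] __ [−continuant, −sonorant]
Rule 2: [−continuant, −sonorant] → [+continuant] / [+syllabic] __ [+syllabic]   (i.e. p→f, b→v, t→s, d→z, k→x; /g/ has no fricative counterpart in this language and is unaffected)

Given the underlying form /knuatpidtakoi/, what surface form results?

Rule 1 (stop-cluster i-epenthesis): /t/ and /p/ form a stop–stop cluster, so [i] is inserted between them. /d/ and /t/ form a stop–stop cluster, so [i] is inserted between them. /knuatpidtakoi/ → knuatipiditakoi.
Rule 2 (intervocalic spirantization): /t/ is a stop between vowels /a/ and /i/, so it spirantizes to the fricative [s]. /p/ is a stop between vowels /i/ and /i/, so it spirantizes to the fricative [f]. /d/ is a stop between vowels /i/ and /i/, so it spirantizes to the fricative [z]. /t/ is a stop between vowels /i/ and /a/, so it spirantizes to the fricative [s]. /k/ is a stop between vowels /a/ and /o/, so it spirantizes to the fricative [x]. /knuatipiditakoi/ → knuasifizisaxoi.

knuasifizisaxoi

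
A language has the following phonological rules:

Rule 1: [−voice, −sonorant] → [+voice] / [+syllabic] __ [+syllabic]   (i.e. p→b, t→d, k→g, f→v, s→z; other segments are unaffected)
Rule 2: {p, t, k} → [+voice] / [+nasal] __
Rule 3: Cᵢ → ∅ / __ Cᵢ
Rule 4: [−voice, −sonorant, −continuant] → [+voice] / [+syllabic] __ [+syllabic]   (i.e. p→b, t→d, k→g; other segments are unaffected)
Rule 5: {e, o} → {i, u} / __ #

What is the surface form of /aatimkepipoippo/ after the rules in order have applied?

Rule 1 (intervocalic voicing): /t/ is a voiceless obstruent between vowels /a/ and /i/, so it voices to [d]. /p/ is a voiceless obstruent between vowels /e/ and /i/, so it voices to [b]. /p/ is a voiceless obstruent between vowels /i/ and /o/, so it voices to [b]. /aatimkepipoippo/ → aadimkebiboippo.
Rule 2 (post-nasal voicing): /k/ is a voiceless stop immediately after the nasal /m/, so it voices to [g]. /aadimkebiboippo/ → aadimgebiboippo.
Rule 3 (degemination): /pp/ is a geminate; the first /p/ deletes. /aadimgebiboippo/ → aadimgebiboipo.
Rule 4 (intervocalic voicing): /p/ is a voiceless stop between vowels /i/ and /o/, so it voices to [b]. /aadimgebiboipo/ → aadimgebiboibo.
Rule 5 (final vowel raising): /o/ is a mid vowel in word-final position, so it raises to [u]. /aadimgebiboibo/ → aadimgebiboibu.

aadimgebiboibu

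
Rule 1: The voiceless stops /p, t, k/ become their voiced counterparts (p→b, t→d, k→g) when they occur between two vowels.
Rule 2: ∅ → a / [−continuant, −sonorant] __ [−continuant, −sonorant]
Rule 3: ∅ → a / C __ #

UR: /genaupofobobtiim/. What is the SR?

genaubofobobatiima

Rule 1 (intervocalic voicing): /p/ is a voiceless stop between vowels /u/ and /o/, so it voices to [b]. /genaupofobobtiim/ → genaubofobobtiim.
Rule 2 (stop-cluster a-epenthesis): /b/ and /t/ form a stop–stop cluster, so [a] is inserted between them. /genaubofobobtiim/ → genaubofobobatiim.
Rule 3 (final a-epenthesis): the form ends in the consonant /m/, so [a] is inserted word-finally. /genaubofobobatiim/ → genaubofobobatiima.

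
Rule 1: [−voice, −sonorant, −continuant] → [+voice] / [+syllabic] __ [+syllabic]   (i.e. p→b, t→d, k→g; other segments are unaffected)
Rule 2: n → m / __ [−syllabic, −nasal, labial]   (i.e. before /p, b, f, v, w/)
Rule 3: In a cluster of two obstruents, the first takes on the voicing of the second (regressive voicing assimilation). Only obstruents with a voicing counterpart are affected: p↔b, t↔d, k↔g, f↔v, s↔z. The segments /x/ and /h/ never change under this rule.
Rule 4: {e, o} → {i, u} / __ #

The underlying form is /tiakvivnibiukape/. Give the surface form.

tiagvivnibiugabi

Rule 1 (intervocalic voicing): /k/ is a voiceless stop between vowels /u/ and /a/, so it voices to [g]. /p/ is a voiceless stop between vowels /a/ and /e/, so it voices to [b]. /tiakvivnibiukape/ → tiakvivnibiugabe.
Rule 2 (nasal place assimilation): no segment meets the environment; /tiakvivnibiugabe/ is unchanged.
Rule 3 (regressive voicing assimilation): /k/ precedes the voiced obstruent /v/, so it voices to [g] by assimilation. /tiakvivnibiugabe/ → tiagvivnibiugabe.
Rule 4 (final vowel raising): /e/ is a mid vowel in word-final position, so it raises to [i]. /tiagvivnibiugabe/ → tiagvivnibiugabi.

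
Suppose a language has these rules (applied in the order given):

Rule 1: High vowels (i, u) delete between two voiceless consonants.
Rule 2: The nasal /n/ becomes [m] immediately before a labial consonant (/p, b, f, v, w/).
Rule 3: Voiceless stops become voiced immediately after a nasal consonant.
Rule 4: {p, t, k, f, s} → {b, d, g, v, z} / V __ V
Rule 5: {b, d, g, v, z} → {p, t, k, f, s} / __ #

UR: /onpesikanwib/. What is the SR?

ombeskamwip

Rule 1 (high vowel syncope): /i/ is a high vowel flanked by voiceless consonants /s/ and /k/, so it deletes. /onpesikanwib/ → onpeskanwib.
Rule 2 (nasal place assimilation): /n/ precedes the labial consonant /p/, so it assimilates in place to [m]. /n/ precedes the labial consonant /w/, so it assimilates in place to [m]. /onpeskanwib/ → ompeskamwib.
Rule 3 (post-nasal voicing): /p/ is a voiceless stop immediately after the nasal /m/, so it voices to [b]. /ompeskamwib/ → ombeskamwib.
Rule 4 (intervocalic voicing): no segment meets the environment; /ombeskamwib/ is unchanged.
Rule 5 (final devoicing): /b/ is a voiced obstruent in word-final position, so it devoices to [p]. /ombeskamwib/ → ombeskamwip.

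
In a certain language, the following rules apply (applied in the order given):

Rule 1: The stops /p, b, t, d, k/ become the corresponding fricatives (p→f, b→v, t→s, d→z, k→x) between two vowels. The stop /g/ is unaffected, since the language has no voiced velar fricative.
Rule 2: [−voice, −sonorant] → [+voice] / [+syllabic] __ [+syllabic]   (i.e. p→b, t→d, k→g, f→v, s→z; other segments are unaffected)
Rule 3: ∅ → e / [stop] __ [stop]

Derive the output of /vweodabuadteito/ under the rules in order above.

Rule 1 (intervocalic spirantization): /d/ is a stop between vowels /o/ and /a/, so it spirantizes to the fricative [z]. /b/ is a stop between vowels /a/ and /u/, so it spirantizes to the fricative [v]. /t/ is a stop between vowels /i/ and /o/, so it spirantizes to the fricative [s]. /vweodabuadteito/ → vweozavuadteiso.
Rule 2 (intervocalic voicing): /s/ is a voiceless obstruent between vowels /i/ and /o/, so it voices to [z]. /vweozavuadteiso/ → vweozavuadteizo.
Rule 3 (stop-cluster e-epenthesis): /d/ and /t/ form a stop–stop cluster, so [e] is inserted between them. /vweozavuadteizo/ → vweozavuadeteizo.

vweozavuadeteizo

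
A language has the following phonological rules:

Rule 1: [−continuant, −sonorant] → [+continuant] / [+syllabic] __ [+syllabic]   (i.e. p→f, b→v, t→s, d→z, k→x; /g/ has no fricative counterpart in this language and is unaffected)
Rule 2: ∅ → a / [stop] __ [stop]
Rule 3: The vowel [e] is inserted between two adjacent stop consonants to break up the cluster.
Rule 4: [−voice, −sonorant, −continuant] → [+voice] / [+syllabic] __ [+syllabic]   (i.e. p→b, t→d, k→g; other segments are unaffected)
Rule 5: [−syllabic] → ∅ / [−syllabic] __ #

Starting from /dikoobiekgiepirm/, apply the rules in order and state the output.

dixooviegagiefir

Rule 1 (intervocalic spirantization): /k/ is a stop between vowels /i/ and /o/, so it spirantizes to the fricative [x]. /b/ is a stop between vowels /o/ and /i/, so it spirantizes to the fricative [v]. /p/ is a stop between vowels /e/ and /i/, so it spirantizes to the fricative [f]. /dikoobiekgiepirm/ → dixooviekgiefirm.
Rule 2 (stop-cluster a-epenthesis): /k/ and /g/ form a stop–stop cluster, so [a] is inserted between them. /dixooviekgiefirm/ → dixooviekagiefirm.
Rule 3 (stop-cluster e-epenthesis): no segment meets the environment; /dixooviekagiefirm/ is unchanged.
Rule 4 (intervocalic voicing): /k/ is a voiceless stop between vowels /e/ and /a/, so it voices to [g]. /dixooviekagiefirm/ → dixooviegagiefirm.
Rule 5 (final cluster simplification): /m/ is the second consonant of a word-final cluster /rm/, so it deletes. /dixooviegagiefirm/ → dixooviegagiefir.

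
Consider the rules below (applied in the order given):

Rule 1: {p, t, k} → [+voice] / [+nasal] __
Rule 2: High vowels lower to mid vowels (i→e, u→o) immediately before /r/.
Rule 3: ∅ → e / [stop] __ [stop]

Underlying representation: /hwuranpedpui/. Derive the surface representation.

Rule 1 (post-nasal voicing): /p/ is a voiceless stop immediately after the nasal /n/, so it voices to [b]. /hwuranpedpui/ → hwuranbedpui.
Rule 2 (pre-rhotic lowering): /u/ is a high vowel immediately before /r/, so it lowers to [o]. /hwuranbedpui/ → hworanbedpui.
Rule 3 (stop-cluster e-epenthesis): /d/ and /p/ form a stop–stop cluster, so [e] is inserted between them. /hworanbedpui/ → hworanbedepui.

hworanbedepui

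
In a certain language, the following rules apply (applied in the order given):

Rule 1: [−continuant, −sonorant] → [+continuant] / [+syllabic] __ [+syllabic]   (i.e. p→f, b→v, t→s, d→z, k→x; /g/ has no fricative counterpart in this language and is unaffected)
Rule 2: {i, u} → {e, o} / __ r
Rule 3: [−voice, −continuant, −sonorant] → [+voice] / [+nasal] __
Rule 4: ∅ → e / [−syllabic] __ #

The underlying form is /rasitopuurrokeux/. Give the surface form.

rasisofuorroxeuxe

Rule 1 (intervocalic spirantization): /t/ is a stop between vowels /i/ and /o/, so it spirantizes to the fricative [s]. /p/ is a stop between vowels /o/ and /u/, so it spirantizes to the fricative [f]. /k/ is a stop between vowels /o/ and /e/, so it spirantizes to the fricative [x]. /rasitopuurrokeux/ → rasisofuurroxeux.
Rule 2 (pre-rhotic lowering): /u/ is a high vowel immediately before /r/, so it lowers to [o]. /rasisofuurroxeux/ → rasisofuorroxeux.
Rule 3 (post-nasal voicing): no segment meets the environment; /rasisofuorroxeux/ is unchanged.
Rule 4 (final e-epenthesis): the form ends in the consonant /x/, so [e] is inserted word-finally. /rasisofuorroxeux/ → rasisofuorroxeuxe.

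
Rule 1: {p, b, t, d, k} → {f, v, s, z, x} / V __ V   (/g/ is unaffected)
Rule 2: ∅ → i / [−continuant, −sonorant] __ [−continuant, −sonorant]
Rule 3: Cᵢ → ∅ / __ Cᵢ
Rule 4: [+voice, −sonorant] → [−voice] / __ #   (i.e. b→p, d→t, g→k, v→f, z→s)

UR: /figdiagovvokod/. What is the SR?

Rule 1 (intervocalic spirantization): /k/ is a stop between vowels /o/ and /o/, so it spirantizes to the fricative [x]. /figdiagovvokod/ → figdiagovvoxod.
Rule 2 (stop-cluster i-epenthesis): /g/ and /d/ form a stop–stop cluster, so [i] is inserted between them. /figdiagovvoxod/ → figidiagovvoxod.
Rule 3 (degemination): /vv/ is a geminate; the first /v/ deletes. /figidiagovvoxod/ → figidiagovoxod.
Rule 4 (final devoicing): /d/ is a voiced obstruent in word-final position, so it devoices to [t]. /figidiagovoxod/ → figidiagovoxot.

figidiagovoxot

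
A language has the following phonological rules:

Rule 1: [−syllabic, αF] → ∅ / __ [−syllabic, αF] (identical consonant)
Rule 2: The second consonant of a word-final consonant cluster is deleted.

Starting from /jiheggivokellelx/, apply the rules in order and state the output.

jihegivokelel

Rule 1 (degemination): /gg/ is a geminate; the first /g/ deletes. /ll/ is a geminate; the first /l/ deletes. /jiheggivokellelx/ → jihegivokelelx.
Rule 2 (final cluster simplification): /x/ is the second consonant of a word-final cluster /lx/, so it deletes. /jihegivokelelx/ → jihegivokelel.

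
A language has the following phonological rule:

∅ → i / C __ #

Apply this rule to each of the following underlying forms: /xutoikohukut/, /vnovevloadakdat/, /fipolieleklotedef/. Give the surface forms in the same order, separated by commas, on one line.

xutoikohukuti, vnovevloadakdati, fipolieleklotedefi

/xutoikohukut/: the form ends in the consonant /t/, so [i] is inserted word-finally. → [xutoikohukuti].
/vnovevloadakdat/: the form ends in the consonant /t/, so [i] is inserted word-finally. → [vnovevloadakdati].
/fipolieleklotedef/: the form ends in the consonant /f/, so [i] is inserted word-finally. → [fipolieleklotedefi].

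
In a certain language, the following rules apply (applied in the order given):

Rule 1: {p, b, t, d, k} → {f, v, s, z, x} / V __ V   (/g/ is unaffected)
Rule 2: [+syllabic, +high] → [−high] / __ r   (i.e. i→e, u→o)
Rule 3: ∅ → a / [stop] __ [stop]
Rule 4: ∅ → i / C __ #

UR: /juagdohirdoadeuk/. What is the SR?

juagadoherdoazeuki

Rule 1 (intervocalic spirantization): /d/ is a stop between vowels /a/ and /e/, so it spirantizes to the fricative [z]. /juagdohirdoadeuk/ → juagdohirdoazeuk.
Rule 2 (pre-rhotic lowering): /i/ is a high vowel immediately before /r/, so it lowers to [e]. /juagdohirdoazeuk/ → juagdoherdoazeuk.
Rule 3 (stop-cluster a-epenthesis): /g/ and /d/ form a stop–stop cluster, so [a] is inserted between them. /juagdoherdoazeuk/ → juagadoherdoazeuk.
Rule 4 (final i-epenthesis): the form ends in the consonant /k/, so [i] is inserted word-finally. /juagadoherdoazeuk/ → juagadoherdoazeuki.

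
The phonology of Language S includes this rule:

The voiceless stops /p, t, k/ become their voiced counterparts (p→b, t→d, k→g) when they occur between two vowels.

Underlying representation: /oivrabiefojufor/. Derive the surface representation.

No segment of /oivrabiefojufor/ meets the structural description of the rule, so the form surfaces unchanged.

oivrabiefojufor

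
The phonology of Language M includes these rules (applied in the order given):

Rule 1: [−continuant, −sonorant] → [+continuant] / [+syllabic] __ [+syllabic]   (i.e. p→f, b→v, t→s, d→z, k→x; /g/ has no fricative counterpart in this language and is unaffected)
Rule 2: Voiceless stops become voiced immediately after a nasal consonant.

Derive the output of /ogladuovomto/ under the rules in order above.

Rule 1 (intervocalic spirantization): /d/ is a stop between vowels /a/ and /u/, so it spirantizes to the fricative [z]. /ogladuovomto/ → oglazuovomto.
Rule 2 (post-nasal voicing): /t/ is a voiceless stop immediately after the nasal /m/, so it voices to [d]. /oglazuovomto/ → oglazuovomdo.

oglazuovomdo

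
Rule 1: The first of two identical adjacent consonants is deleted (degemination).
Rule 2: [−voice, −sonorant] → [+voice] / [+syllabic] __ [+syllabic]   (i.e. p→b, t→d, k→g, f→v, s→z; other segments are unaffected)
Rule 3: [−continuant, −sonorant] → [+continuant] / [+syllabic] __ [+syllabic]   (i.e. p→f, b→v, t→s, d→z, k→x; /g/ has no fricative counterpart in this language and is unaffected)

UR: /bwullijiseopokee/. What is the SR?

Rule 1 (degemination): /ll/ is a geminate; the first /l/ deletes. /bwullijiseopokee/ → bwulijiseopokee.
Rule 2 (intervocalic voicing): /s/ is a voiceless obstruent between vowels /i/ and /e/, so it voices to [z]. /p/ is a voiceless obstruent between vowels /o/ and /o/, so it voices to [b]. /k/ is a voiceless obstruent between vowels /o/ and /e/, so it voices to [g]. /bwulijiseopokee/ → bwulijizeobogee.
Rule 3 (intervocalic spirantization): /b/ is a stop between vowels /o/ and /o/, so it spirantizes to the fricative [v]. /bwulijizeobogee/ → bwulijizeovogee.

bwulijizeovogee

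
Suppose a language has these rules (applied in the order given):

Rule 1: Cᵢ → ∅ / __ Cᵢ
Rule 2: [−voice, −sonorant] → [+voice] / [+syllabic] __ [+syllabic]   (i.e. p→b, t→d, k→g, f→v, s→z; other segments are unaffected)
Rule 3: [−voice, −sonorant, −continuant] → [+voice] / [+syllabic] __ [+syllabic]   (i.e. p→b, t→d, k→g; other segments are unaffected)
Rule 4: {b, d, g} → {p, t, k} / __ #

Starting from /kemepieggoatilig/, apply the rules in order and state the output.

kemebiegoadilik

Rule 1 (degemination): /gg/ is a geminate; the first /g/ deletes. /kemepieggoatilig/ → kemepiegoatilig.
Rule 2 (intervocalic voicing): /p/ is a voiceless obstruent between vowels /e/ and /i/, so it voices to [b]. /t/ is a voiceless obstruent between vowels /a/ and /i/, so it voices to [d]. /kemepiegoatilig/ → kemebiegoadilig.
Rule 3 (intervocalic voicing): no segment meets the environment; /kemebiegoadilig/ is unchanged.
Rule 4 (final devoicing): /g/ is a voiced stop in word-final position, so it devoices to [k]. /kemebiegoadilig/ → kemebiegoadilik.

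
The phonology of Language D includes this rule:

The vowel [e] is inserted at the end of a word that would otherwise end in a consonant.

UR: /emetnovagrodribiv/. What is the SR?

the form ends in the consonant /v/, so [e] is inserted word-finally.
Surface form: [emetnovagrodribive].

emetnovagrodribive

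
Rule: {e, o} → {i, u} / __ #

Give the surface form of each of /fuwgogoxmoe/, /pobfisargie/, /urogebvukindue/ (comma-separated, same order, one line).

/fuwgogoxmoe/: /e/ is a mid vowel in word-final position, so it raises to [i]. → [fuwgogoxmoi].
/pobfisargie/: /e/ is a mid vowel in word-final position, so it raises to [i]. → [pobfisargii].
/urogebvukindue/: /e/ is a mid vowel in word-final position, so it raises to [i]. → [urogebvukindui].

fuwgogoxmoi, pobfisargii, urogebvukindui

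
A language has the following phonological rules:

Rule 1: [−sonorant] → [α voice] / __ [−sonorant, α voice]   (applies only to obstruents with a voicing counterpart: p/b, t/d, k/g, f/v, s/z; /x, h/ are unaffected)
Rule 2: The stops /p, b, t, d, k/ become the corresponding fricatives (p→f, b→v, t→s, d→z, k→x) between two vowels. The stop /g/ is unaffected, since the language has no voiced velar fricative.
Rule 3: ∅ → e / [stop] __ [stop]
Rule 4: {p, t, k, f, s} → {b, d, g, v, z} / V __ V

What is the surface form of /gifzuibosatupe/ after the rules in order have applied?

Rule 1 (regressive voicing assimilation): /f/ precedes the voiced obstruent /z/, so it voices to [v] by assimilation. /gifzuibosatupe/ → givzuibosatupe.
Rule 2 (intervocalic spirantization): /b/ is a stop between vowels /i/ and /o/, so it spirantizes to the fricative [v]. /t/ is a stop between vowels /a/ and /u/, so it spirantizes to the fricative [s]. /p/ is a stop between vowels /u/ and /e/, so it spirantizes to the fricative [f]. /givzuibosatupe/ → givzuivosasufe.
Rule 3 (stop-cluster e-epenthesis): no segment meets the environment; /givzuivosasufe/ is unchanged.
Rule 4 (intervocalic voicing): /s/ is a voiceless obstruent between vowels /o/ and /a/, so it voices to [z]. /s/ is a voiceless obstruent between vowels /a/ and /u/, so it voices to [z]. /f/ is a voiceless obstruent between vowels /u/ and /e/, so it voices to [v]. /givzuivosasufe/ → givzuivozazuve.

givzuivozazuve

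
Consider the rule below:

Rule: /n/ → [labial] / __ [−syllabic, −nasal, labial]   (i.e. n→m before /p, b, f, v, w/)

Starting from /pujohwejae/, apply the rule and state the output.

pujohwejae

No segment of /pujohwejae/ meets the structural description of the rule, so the form surfaces unchanged.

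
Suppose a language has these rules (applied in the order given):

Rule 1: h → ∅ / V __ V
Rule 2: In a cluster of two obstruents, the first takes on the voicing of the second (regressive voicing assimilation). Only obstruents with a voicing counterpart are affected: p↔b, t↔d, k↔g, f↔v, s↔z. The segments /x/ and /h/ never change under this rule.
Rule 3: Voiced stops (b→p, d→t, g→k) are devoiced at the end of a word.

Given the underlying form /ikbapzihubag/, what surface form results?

Rule 1 (intervocalic h-deletion): /h/ occurs between vowels /i/ and /u/, so it deletes. /ikbapzihubag/ → ikbapziubag.
Rule 2 (regressive voicing assimilation): /k/ precedes the voiced obstruent /b/, so it voices to [g] by assimilation. /p/ precedes the voiced obstruent /z/, so it voices to [b] by assimilation. /ikbapziubag/ → igbabziubag.
Rule 3 (final devoicing): /g/ is a voiced stop in word-final position, so it devoices to [k]. /igbabziubag/ → igbabziubak.

igbabziubak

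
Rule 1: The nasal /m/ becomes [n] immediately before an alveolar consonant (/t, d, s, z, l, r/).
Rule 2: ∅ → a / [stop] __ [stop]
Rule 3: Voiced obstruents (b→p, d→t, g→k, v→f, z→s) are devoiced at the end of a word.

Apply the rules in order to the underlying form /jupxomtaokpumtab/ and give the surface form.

jupxontaokapuntap

Rule 1 (nasal place assimilation): /m/ precedes the alveolar consonant /t/, so it assimilates in place to [n]. /m/ precedes the alveolar consonant /t/, so it assimilates in place to [n]. /jupxomtaokpumtab/ → jupxontaokpuntab.
Rule 2 (stop-cluster a-epenthesis): /k/ and /p/ form a stop–stop cluster, so [a] is inserted between them. /jupxontaokpuntab/ → jupxontaokapuntab.
Rule 3 (final devoicing): /b/ is a voiced obstruent in word-final position, so it devoices to [p]. /jupxontaokapuntab/ → jupxontaokapuntap.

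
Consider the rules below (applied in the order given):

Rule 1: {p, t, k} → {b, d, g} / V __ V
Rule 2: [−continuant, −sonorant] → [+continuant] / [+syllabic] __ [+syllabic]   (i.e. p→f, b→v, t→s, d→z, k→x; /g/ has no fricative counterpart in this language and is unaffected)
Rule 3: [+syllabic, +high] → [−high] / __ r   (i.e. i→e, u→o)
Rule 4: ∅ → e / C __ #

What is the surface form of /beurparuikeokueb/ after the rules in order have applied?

Rule 1 (intervocalic voicing): /k/ is a voiceless stop between vowels /i/ and /e/, so it voices to [g]. /k/ is a voiceless stop between vowels /o/ and /u/, so it voices to [g]. /beurparuikeokueb/ → beurparuigeogueb.
Rule 2 (intervocalic spirantization): no segment meets the environment; /beurparuigeogueb/ is unchanged.
Rule 3 (pre-rhotic lowering): /u/ is a high vowel immediately before /r/, so it lowers to [o]. /beurparuigeogueb/ → beorparuigeogueb.
Rule 4 (final e-epenthesis): the form ends in the consonant /b/, so [e] is inserted word-finally. /beorparuigeogueb/ → beorparuigeoguebe.

beorparuigeoguebe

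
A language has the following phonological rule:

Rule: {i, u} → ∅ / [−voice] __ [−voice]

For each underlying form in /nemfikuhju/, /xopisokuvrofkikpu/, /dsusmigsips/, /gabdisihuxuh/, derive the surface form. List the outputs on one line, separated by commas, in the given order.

/nemfikuhju/: /i/ is a high vowel flanked by voiceless consonants /f/ and /k/, so it deletes. /u/ is a high vowel flanked by voiceless consonants /k/ and /h/, so it deletes. → [nemfkhju].
/xopisokuvrofkikpu/: /i/ is a high vowel flanked by voiceless consonants /p/ and /s/, so it deletes. /i/ is a high vowel flanked by voiceless consonants /k/ and /k/, so it deletes. → [xopsokuvrofkkpu].
/dsusmigsips/: /u/ is a high vowel flanked by voiceless consonants /s/ and /s/, so it deletes. /i/ is a high vowel flanked by voiceless consonants /s/ and /p/, so it deletes. → [dssmigsps].
/gabdisihuxuh/: /i/ is a high vowel flanked by voiceless consonants /s/ and /h/, so it deletes. /u/ is a high vowel flanked by voiceless consonants /h/ and /x/, so it deletes. /u/ is a high vowel flanked by voiceless consonants /x/ and /h/, so it deletes. → [gabdishxh].

nemfkhju, xopsokuvrofkkpu, dssmigsps, gabdishxh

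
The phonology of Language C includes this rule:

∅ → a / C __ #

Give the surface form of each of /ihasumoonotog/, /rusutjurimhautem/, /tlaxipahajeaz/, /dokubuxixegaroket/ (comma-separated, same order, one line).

ihasumoonotoga, rusutjurimhautema, tlaxipahajeaza, dokubuxixegaroketa

/ihasumoonotog/: the form ends in the consonant /g/, so [a] is inserted word-finally. → [ihasumoonotoga].
/rusutjurimhautem/: the form ends in the consonant /m/, so [a] is inserted word-finally. → [rusutjurimhautema].
/tlaxipahajeaz/: the form ends in the consonant /z/, so [a] is inserted word-finally. → [tlaxipahajeaza].
/dokubuxixegaroket/: the form ends in the consonant /t/, so [a] is inserted word-finally. → [dokubuxixegaroketa].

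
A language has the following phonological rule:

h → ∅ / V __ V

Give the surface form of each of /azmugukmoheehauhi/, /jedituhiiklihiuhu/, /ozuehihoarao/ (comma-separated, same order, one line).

azmugukmoeeaui, jedituiikliiuu, ozueioarao

/azmugukmoheehauhi/: /h/ occurs between vowels /o/ and /e/, so it deletes. /h/ occurs between vowels /e/ and /a/, so it deletes. /h/ occurs between vowels /u/ and /i/, so it deletes. → [azmugukmoeeaui].
/jedituhiiklihiuhu/: /h/ occurs between vowels /u/ and /i/, so it deletes. /h/ occurs between vowels /i/ and /i/, so it deletes. /h/ occurs between vowels /u/ and /u/, so it deletes. → [jedituiikliiuu].
/ozuehihoarao/: /h/ occurs between vowels /e/ and /i/, so it deletes. /h/ occurs between vowels /i/ and /o/, so it deletes. → [ozueioarao].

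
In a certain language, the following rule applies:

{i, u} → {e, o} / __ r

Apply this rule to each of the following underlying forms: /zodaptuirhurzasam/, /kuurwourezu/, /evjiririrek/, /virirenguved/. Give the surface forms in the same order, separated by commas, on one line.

zodaptuerhorzasam, kuorwoorezu, evjerererek, vererenguved

/zodaptuirhurzasam/: /i/ is a high vowel immediately before /r/, so it lowers to [e]. /u/ is a high vowel immediately before /r/, so it lowers to [o]. → [zodaptuerhorzasam].
/kuurwourezu/: /u/ is a high vowel immediately before /r/, so it lowers to [o]. /u/ is a high vowel immediately before /r/, so it lowers to [o]. → [kuorwoorezu].
/evjiririrek/: /i/ is a high vowel immediately before /r/, so it lowers to [e]. /i/ is a high vowel immediately before /r/, so it lowers to [e]. /i/ is a high vowel immediately before /r/, so it lowers to [e]. → [evjerererek].
/virirenguved/: /i/ is a high vowel immediately before /r/, so it lowers to [e]. /i/ is a high vowel immediately before /r/, so it lowers to [e]. → [vererenguved].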